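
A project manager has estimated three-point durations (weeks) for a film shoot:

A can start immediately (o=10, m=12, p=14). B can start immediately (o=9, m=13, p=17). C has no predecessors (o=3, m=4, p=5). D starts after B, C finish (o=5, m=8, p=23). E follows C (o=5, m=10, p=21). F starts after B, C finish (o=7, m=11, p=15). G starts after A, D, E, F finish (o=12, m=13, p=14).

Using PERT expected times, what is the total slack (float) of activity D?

te_A = (10 + 4·12 + 14)/6 = 72/6 = 12
te_B = (9 + 4·13 + 17)/6 = 78/6 = 13
te_C = (3 + 4·4 + 5)/6 = 24/6 = 4
te_D = (5 + 4·8 + 23)/6 = 60/6 = 10
te_E = (5 + 4·10 + 21)/6 = 66/6 = 11
te_F = (7 + 4·11 + 15)/6 = 66/6 = 11
te_G = (12 + 4·13 + 14)/6 = 78/6 = 13

Forward pass:
ES_A = 0; EF_A = 12
ES_B = 0; EF_B = 13
ES_C = 0; EF_C = 4
ES_D = max(EF_B=13, EF_C=4) = 13; EF_D = 13+10 = 23
ES_E = 4; EF_E = 4+11 = 15
ES_F = max(EF_B=13, EF_C=4) = 13; EF_F = 13+11 = 24
ES_G = max(EF_A=12, EF_D=23, EF_E=15, EF_F=24) = 24; EF_G = 24+13 = 37
Expected project duration μ = 37 weeks. Critical path: B → F → G.

Backward pass:
LF_G = 37; LS_G = 37−13 = 24
LF_F = LS_G = 24; LS_F = 24−11 = 13
LF_E = LS_G = 24; LS_E = 24−11 = 13
LF_D = LS_G = 24; LS_D = 24−10 = 14
LF_C = min(LS_D=14, LS_E=13, LS_F=13) = 13; LS_C = 13−4 = 9
LF_B = min(LS_D=14, LS_F=13) = 13; LS_B = 13−13 = 0
LF_A = LS_G = 24; LS_A = 24−12 = 12
Slack_D = LS_D − ES_D = 14 − 13 = 1

1 weeks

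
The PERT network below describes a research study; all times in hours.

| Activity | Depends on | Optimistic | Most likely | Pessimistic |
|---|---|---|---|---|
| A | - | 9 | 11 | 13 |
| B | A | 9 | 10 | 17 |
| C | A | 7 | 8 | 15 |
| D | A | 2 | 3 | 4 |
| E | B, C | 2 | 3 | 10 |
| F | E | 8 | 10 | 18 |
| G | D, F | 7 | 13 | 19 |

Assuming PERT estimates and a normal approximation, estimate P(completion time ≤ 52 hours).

te_A = (9 + 4·11 + 13)/6 = 66/6 = 11; σ²_A = ((13−9)/6)² = 0.444
te_B = (9 + 4·10 + 17)/6 = 66/6 = 11; σ²_B = ((17−9)/6)² = 1.778
te_C = (7 + 4·8 + 15)/6 = 54/6 = 9; σ²_C = ((15−7)/6)² = 1.778
te_D = (2 + 4·3 + 4)/6 = 18/6 = 3; σ²_D = ((4−2)/6)² = 0.111
te_E = (2 + 4·3 + 10)/6 = 24/6 = 4; σ²_E = ((10−2)/6)² = 1.778
te_F = (8 + 4·10 + 18)/6 = 66/6 = 11; σ²_F = ((18−8)/6)² = 2.778
te_G = (7 + 4·13 + 19)/6 = 78/6 = 13; σ²_G = ((19−7)/6)² = 4.000

Forward pass:
ES_A = 0; EF_A = 11
ES_B = 11; EF_B = 11+11 = 22
ES_C = 11; EF_C = 11+9 = 20
ES_D = 11; EF_D = 11+3 = 14
ES_E = max(EF_B=22, EF_C=20) = 22; EF_E = 22+4 = 26
ES_F = 26; EF_F = 26+11 = 37
ES_G = max(EF_D=14, EF_F=37) = 37; EF_G = 37+13 = 50
Expected project duration μ = 50 hours. Critical path: A → B → E → F → G.

Variance along critical path = 0.444 + 1.778 + 1.778 + 2.778 + 4.000 = 10.778; σ = √10.778 = 3.283 hours.
Z = (52 − 50) / 3.283 = 0.609
P(T ≤ 52) = Φ(0.609) ≈ 0.729

0.729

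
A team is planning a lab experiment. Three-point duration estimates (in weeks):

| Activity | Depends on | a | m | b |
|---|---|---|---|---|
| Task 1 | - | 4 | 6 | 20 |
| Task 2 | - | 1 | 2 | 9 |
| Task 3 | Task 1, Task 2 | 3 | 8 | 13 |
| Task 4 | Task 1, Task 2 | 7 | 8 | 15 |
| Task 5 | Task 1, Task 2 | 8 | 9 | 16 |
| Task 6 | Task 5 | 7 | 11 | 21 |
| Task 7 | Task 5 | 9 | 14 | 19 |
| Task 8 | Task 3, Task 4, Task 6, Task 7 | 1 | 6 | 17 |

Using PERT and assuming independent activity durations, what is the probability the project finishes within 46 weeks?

0.947

te_Task 1 = (4 + 4·6 + 20)/6 = 48/6 = 8; σ²_Task 1 = ((20−4)/6)² = 7.111
te_Task 2 = (1 + 4·2 + 9)/6 = 18/6 = 3; σ²_Task 2 = ((9−1)/6)² = 1.778
te_Task 3 = (3 + 4·8 + 13)/6 = 48/6 = 8; σ²_Task 3 = ((13−3)/6)² = 2.778
te_Task 4 = (7 + 4·8 + 15)/6 = 54/6 = 9; σ²_Task 4 = ((15−7)/6)² = 1.778
te_Task 5 = (8 + 4·9 + 16)/6 = 60/6 = 10; σ²_Task 5 = ((16−8)/6)² = 1.778
te_Task 6 = (7 + 4·11 + 21)/6 = 72/6 = 12; σ²_Task 6 = ((21−7)/6)² = 5.444
te_Task 7 = (9 + 4·14 + 19)/6 = 84/6 = 14; σ²_Task 7 = ((19−9)/6)² = 2.778
te_Task 8 = (1 + 4·6 + 17)/6 = 42/6 = 7; σ²_Task 8 = ((17−1)/6)² = 7.111

Forward pass:
ES_Task 1 = 0; EF_Task 1 = 8
ES_Task 2 = 0; EF_Task 2 = 3
ES_Task 3 = max(EF_Task 1=8, EF_Task 2=3) = 8; EF_Task 3 = 8+8 = 16
ES_Task 4 = max(EF_Task 1=8, EF_Task 2=3) = 8; EF_Task 4 = 8+9 = 17
ES_Task 5 = max(EF_Task 1=8, EF_Task 2=3) = 8; EF_Task 5 = 8+10 = 18
ES_Task 6 = 18; EF_Task 6 = 18+12 = 30
ES_Task 7 = 18; EF_Task 7 = 18+14 = 32
ES_Task 8 = max(EF_Task 3=16, EF_Task 4=17, EF_Task 6=30, EF_Task 7=32) = 32; EF_Task 8 = 32+7 = 39
Expected project duration μ = 39 weeks. Critical path: Task 1 → Task 5 → Task 7 → Task 8.

Variance along critical path = 7.111 + 1.778 + 2.778 + 7.111 = 18.778; σ = √18.778 = 4.333 weeks.
Z = (46 − 39) / 4.333 = 1.615
P(T ≤ 46) = Φ(1.615) ≈ 0.947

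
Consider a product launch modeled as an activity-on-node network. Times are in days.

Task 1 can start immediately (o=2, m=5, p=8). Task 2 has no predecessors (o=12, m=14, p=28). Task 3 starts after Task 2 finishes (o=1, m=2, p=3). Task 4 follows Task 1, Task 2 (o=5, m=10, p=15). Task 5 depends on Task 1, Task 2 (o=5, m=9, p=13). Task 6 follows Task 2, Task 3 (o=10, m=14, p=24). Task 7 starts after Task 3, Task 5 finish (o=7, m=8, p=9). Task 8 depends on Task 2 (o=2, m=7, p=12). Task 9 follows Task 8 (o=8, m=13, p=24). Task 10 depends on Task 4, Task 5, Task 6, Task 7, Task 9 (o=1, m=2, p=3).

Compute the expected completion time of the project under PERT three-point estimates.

39 days

te_Task 1 = (2 + 4·5 + 8)/6 = 30/6 = 5
te_Task 2 = (12 + 4·14 + 28)/6 = 96/6 = 16
te_Task 3 = (1 + 4·2 + 3)/6 = 12/6 = 2
te_Task 4 = (5 + 4·10 + 15)/6 = 60/6 = 10
te_Task 5 = (5 + 4·9 + 13)/6 = 54/6 = 9
te_Task 6 = (10 + 4·14 + 24)/6 = 90/6 = 15
te_Task 7 = (7 + 4·8 + 9)/6 = 48/6 = 8
te_Task 8 = (2 + 4·7 + 12)/6 = 42/6 = 7
te_Task 9 = (8 + 4·13 + 24)/6 = 84/6 = 14
te_Task 10 = (1 + 4·2 + 3)/6 = 12/6 = 2

Forward pass:
ES_Task 1 = 0; EF_Task 1 = 5
ES_Task 2 = 0; EF_Task 2 = 16
ES_Task 3 = 16; EF_Task 3 = 16+2 = 18
ES_Task 4 = max(EF_Task 1=5, EF_Task 2=16) = 16; EF_Task 4 = 16+10 = 26
ES_Task 5 = max(EF_Task 1=5, EF_Task 2=16) = 16; EF_Task 5 = 16+9 = 25
ES_Task 6 = max(EF_Task 2=16, EF_Task 3=18) = 18; EF_Task 6 = 18+15 = 33
ES_Task 7 = max(EF_Task 3=18, EF_Task 5=25) = 25; EF_Task 7 = 25+8 = 33
ES_Task 8 = 16; EF_Task 8 = 16+7 = 23
ES_Task 9 = 23; EF_Task 9 = 23+14 = 37
ES_Task 10 = max(EF_Task 4=26, EF_Task 5=25, EF_Task 6=33, EF_Task 7=33, EF_Task 9=37) = 37; EF_Task 10 = 37+2 = 39
Expected project duration μ = 39 days. Critical path: Task 2 → Task 8 → Task 9 → Task 10.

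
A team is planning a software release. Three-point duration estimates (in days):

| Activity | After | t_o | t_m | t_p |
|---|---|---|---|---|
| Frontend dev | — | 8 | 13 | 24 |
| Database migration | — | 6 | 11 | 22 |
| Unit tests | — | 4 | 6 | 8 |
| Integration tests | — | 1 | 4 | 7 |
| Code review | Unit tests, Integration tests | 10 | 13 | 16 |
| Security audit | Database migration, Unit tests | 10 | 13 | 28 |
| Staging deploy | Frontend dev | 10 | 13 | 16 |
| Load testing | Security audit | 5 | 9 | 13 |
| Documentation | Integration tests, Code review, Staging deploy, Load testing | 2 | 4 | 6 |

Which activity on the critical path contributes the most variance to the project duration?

te_Frontend dev = (8 + 4·13 + 24)/6 = 84/6 = 14; σ²_Frontend dev = ((24−8)/6)² = 7.111
te_Database migration = (6 + 4·11 + 22)/6 = 72/6 = 12; σ²_Database migration = ((22−6)/6)² = 7.111
te_Unit tests = (4 + 4·6 + 8)/6 = 36/6 = 6; σ²_Unit tests = ((8−4)/6)² = 0.444
te_Integration tests = (1 + 4·4 + 7)/6 = 24/6 = 4; σ²_Integration tests = ((7−1)/6)² = 1.000
te_Code review = (10 + 4·13 + 16)/6 = 78/6 = 13; σ²_Code review = ((16−10)/6)² = 1.000
te_Security audit = (10 + 4·13 + 28)/6 = 90/6 = 15; σ²_Security audit = ((28−10)/6)² = 9.000
te_Staging deploy = (10 + 4·13 + 16)/6 = 78/6 = 13; σ²_Staging deploy = ((16−10)/6)² = 1.000
te_Load testing = (5 + 4·9 + 13)/6 = 54/6 = 9; σ²_Load testing = ((13−5)/6)² = 1.778
te_Documentation = (2 + 4·4 + 6)/6 = 24/6 = 4; σ²_Documentation = ((6−2)/6)² = 0.444

Forward pass:
ES_Frontend dev = 0; EF_Frontend dev = 14
ES_Database migration = 0; EF_Database migration = 12
ES_Unit tests = 0; EF_Unit tests = 6
ES_Integration tests = 0; EF_Integration tests = 4
ES_Code review = max(EF_Unit tests=6, EF_Integration tests=4) = 6; EF_Code review = 6+13 = 19
ES_Security audit = max(EF_Database migration=12, EF_Unit tests=6) = 12; EF_Security audit = 12+15 = 27
ES_Staging deploy = 14; EF_Staging deploy = 14+13 = 27
ES_Load testing = 27; EF_Load testing = 27+9 = 36
ES_Documentation = max(EF_Integration tests=4, EF_Code review=19, EF_Staging deploy=27, EF_Load testing=36) = 36; EF_Documentation = 36+4 = 40
Expected project duration μ = 40 days. Critical path: Database migration → Security audit → Load testing → Documentation.

Variances on critical path: σ²_Database migration=7.111, σ²_Security audit=9.000, σ²_Load testing=1.778, σ²_Documentation=0.444.
Largest is σ²_Security audit = 9.000.

Security audit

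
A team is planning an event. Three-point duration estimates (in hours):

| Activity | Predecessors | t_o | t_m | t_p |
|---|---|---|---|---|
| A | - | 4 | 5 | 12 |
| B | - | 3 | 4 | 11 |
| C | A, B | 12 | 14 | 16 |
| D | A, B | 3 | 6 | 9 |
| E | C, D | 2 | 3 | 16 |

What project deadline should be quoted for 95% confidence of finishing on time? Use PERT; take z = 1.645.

29.6 hours

te_A = (4 + 4·5 + 12)/6 = 36/6 = 6; σ²_A = ((12−4)/6)² = 1.778
te_B = (3 + 4·4 + 11)/6 = 30/6 = 5; σ²_B = ((11−3)/6)² = 1.778
te_C = (12 + 4·14 + 16)/6 = 84/6 = 14; σ²_C = ((16−12)/6)² = 0.444
te_D = (3 + 4·6 + 9)/6 = 36/6 = 6; σ²_D = ((9−3)/6)² = 1.000
te_E = (2 + 4·3 + 16)/6 = 30/6 = 5; σ²_E = ((16−2)/6)² = 5.444

Forward pass:
ES_A = 0; EF_A = 6
ES_B = 0; EF_B = 5
ES_C = max(EF_A=6, EF_B=5) = 6; EF_C = 6+14 = 20
ES_D = max(EF_A=6, EF_B=5) = 6; EF_D = 6+6 = 12
ES_E = max(EF_C=20, EF_D=12) = 20; EF_E = 20+5 = 25
Expected project duration μ = 25 hours. Critical path: A → C → E.

Variance along critical path = 1.778 + 0.444 + 5.444 = 7.667; σ = 2.769 hours.
D = μ + z·σ = 25 + 1.645·2.769 = 29.6 hours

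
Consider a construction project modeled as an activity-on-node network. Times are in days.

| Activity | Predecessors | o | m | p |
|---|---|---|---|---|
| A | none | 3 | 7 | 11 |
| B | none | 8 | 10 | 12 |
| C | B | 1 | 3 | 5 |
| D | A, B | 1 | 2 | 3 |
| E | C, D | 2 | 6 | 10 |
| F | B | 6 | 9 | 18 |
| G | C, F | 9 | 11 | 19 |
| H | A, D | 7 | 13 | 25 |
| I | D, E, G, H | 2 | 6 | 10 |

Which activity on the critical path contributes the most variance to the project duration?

F

te_A = (3 + 4·7 + 11)/6 = 42/6 = 7; σ²_A = ((11−3)/6)² = 1.778
te_B = (8 + 4·10 + 12)/6 = 60/6 = 10; σ²_B = ((12−8)/6)² = 0.444
te_C = (1 + 4·3 + 5)/6 = 18/6 = 3; σ²_C = ((5−1)/6)² = 0.444
te_D = (1 + 4·2 + 3)/6 = 12/6 = 2; σ²_D = ((3−1)/6)² = 0.111
te_E = (2 + 4·6 + 10)/6 = 36/6 = 6; σ²_E = ((10−2)/6)² = 1.778
te_F = (6 + 4·9 + 18)/6 = 60/6 = 10; σ²_F = ((18−6)/6)² = 4.000
te_G = (9 + 4·11 + 19)/6 = 72/6 = 12; σ²_G = ((19−9)/6)² = 2.778
te_H = (7 + 4·13 + 25)/6 = 84/6 = 14; σ²_H = ((25−7)/6)² = 9.000
te_I = (2 + 4·6 + 10)/6 = 36/6 = 6; σ²_I = ((10−2)/6)² = 1.778

Forward pass:
ES_A = 0; EF_A = 7
ES_B = 0; EF_B = 10
ES_C = 10; EF_C = 10+3 = 13
ES_D = max(EF_A=7, EF_B=10) = 10; EF_D = 10+2 = 12
ES_E = max(EF_C=13, EF_D=12) = 13; EF_E = 13+6 = 19
ES_F = 10; EF_F = 10+10 = 20
ES_G = max(EF_C=13, EF_F=20) = 20; EF_G = 20+12 = 32
ES_H = max(EF_A=7, EF_D=12) = 12; EF_H = 12+14 = 26
ES_I = max(EF_D=12, EF_E=19, EF_G=32, EF_H=26) = 32; EF_I = 32+6 = 38
Expected project duration μ = 38 days. Critical path: B → F → G → I.

Variances on critical path: σ²_B=0.444, σ²_F=4.000, σ²_G=2.778, σ²_I=1.778.
Largest is σ²_F = 4.000.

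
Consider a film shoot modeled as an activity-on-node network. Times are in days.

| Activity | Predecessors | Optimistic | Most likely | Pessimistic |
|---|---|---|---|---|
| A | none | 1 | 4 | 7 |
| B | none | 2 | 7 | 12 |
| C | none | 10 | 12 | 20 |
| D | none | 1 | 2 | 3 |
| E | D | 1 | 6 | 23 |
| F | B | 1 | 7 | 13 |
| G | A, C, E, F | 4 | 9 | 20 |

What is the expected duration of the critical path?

24 days

te_A = (1 + 4·4 + 7)/6 = 24/6 = 4
te_B = (2 + 4·7 + 12)/6 = 42/6 = 7
te_C = (10 + 4·12 + 20)/6 = 78/6 = 13
te_D = (1 + 4·2 + 3)/6 = 12/6 = 2
te_E = (1 + 4·6 + 23)/6 = 48/6 = 8
te_F = (1 + 4·7 + 13)/6 = 42/6 = 7
te_G = (4 + 4·9 + 20)/6 = 60/6 = 10

Forward pass:
ES_A = 0; EF_A = 4
ES_B = 0; EF_B = 7
ES_C = 0; EF_C = 13
ES_D = 0; EF_D = 2
ES_E = 2; EF_E = 2+8 = 10
ES_F = 7; EF_F = 7+7 = 14
ES_G = max(EF_A=4, EF_C=13, EF_E=10, EF_F=14) = 14; EF_G = 14+10 = 24
Expected project duration μ = 24 days. Critical path: B → F → G.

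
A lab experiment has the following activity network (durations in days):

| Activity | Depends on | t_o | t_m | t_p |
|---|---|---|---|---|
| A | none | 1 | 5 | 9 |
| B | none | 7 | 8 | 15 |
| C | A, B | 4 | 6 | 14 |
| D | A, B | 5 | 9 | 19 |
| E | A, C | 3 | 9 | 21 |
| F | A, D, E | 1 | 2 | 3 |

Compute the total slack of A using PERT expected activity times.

4 days

te_A = (1 + 4·5 + 9)/6 = 30/6 = 5
te_B = (7 + 4·8 + 15)/6 = 54/6 = 9
te_C = (4 + 4·6 + 14)/6 = 42/6 = 7
te_D = (5 + 4·9 + 19)/6 = 60/6 = 10
te_E = (3 + 4·9 + 21)/6 = 60/6 = 10
te_F = (1 + 4·2 + 3)/6 = 12/6 = 2

Forward pass:
ES_A = 0; EF_A = 5
ES_B = 0; EF_B = 9
ES_C = max(EF_A=5, EF_B=9) = 9; EF_C = 9+7 = 16
ES_D = max(EF_A=5, EF_B=9) = 9; EF_D = 9+10 = 19
ES_E = max(EF_A=5, EF_C=16) = 16; EF_E = 16+10 = 26
ES_F = max(EF_A=5, EF_D=19, EF_E=26) = 26; EF_F = 26+2 = 28
Expected project duration μ = 28 days. Critical path: B → C → E → F.

Backward pass:
LF_F = 28; LS_F = 28−2 = 26
LF_E = LS_F = 26; LS_E = 26−10 = 16
LF_D = LS_F = 26; LS_D = 26−10 = 16
LF_C = LS_E = 16; LS_C = 16−7 = 9
LF_B = min(LS_C=9, LS_D=16) = 9; LS_B = 9−9 = 0
LF_A = min(LS_C=9, LS_D=16, LS_E=16, LS_F=26) = 9; LS_A = 9−5 = 4
Slack_A = LS_A − ES_A = 4 − 0 = 4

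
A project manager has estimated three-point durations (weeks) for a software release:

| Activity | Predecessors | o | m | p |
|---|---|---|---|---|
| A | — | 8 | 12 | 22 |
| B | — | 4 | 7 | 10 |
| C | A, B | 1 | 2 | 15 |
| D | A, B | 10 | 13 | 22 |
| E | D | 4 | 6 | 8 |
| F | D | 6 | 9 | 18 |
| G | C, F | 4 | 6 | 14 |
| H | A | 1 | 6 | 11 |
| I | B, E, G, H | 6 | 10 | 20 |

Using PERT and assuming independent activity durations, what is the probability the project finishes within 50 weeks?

te_A = (8 + 4·12 + 22)/6 = 78/6 = 13; σ²_A = ((22−8)/6)² = 5.444
te_B = (4 + 4·7 + 10)/6 = 42/6 = 7; σ²_B = ((10−4)/6)² = 1.000
te_C = (1 + 4·2 + 15)/6 = 24/6 = 4; σ²_C = ((15−1)/6)² = 5.444
te_D = (10 + 4·13 + 22)/6 = 84/6 = 14; σ²_D = ((22−10)/6)² = 4.000
te_E = (4 + 4·6 + 8)/6 = 36/6 = 6; σ²_E = ((8−4)/6)² = 0.444
te_F = (6 + 4·9 + 18)/6 = 60/6 = 10; σ²_F = ((18−6)/6)² = 4.000
te_G = (4 + 4·6 + 14)/6 = 42/6 = 7; σ²_G = ((14−4)/6)² = 2.778
te_H = (1 + 4·6 + 11)/6 = 36/6 = 6; σ²_H = ((11−1)/6)² = 2.778
te_I = (6 + 4·10 + 20)/6 = 66/6 = 11; σ²_I = ((20−6)/6)² = 5.444

Forward pass:
ES_A = 0; EF_A = 13
ES_B = 0; EF_B = 7
ES_C = max(EF_A=13, EF_B=7) = 13; EF_C = 13+4 = 17
ES_D = max(EF_A=13, EF_B=7) = 13; EF_D = 13+14 = 27
ES_E = 27; EF_E = 27+6 = 33
ES_F = 27; EF_F = 27+10 = 37
ES_G = max(EF_C=17, EF_F=37) = 37; EF_G = 37+7 = 44
ES_H = 13; EF_H = 13+6 = 19
ES_I = max(EF_B=7, EF_E=33, EF_G=44, EF_H=19) = 44; EF_I = 44+11 = 55
Expected project duration μ = 55 weeks. Critical path: A → D → F → G → I.

Variance along critical path = 5.444 + 4.000 + 4.000 + 2.778 + 5.444 = 21.667; σ = √21.667 = 4.655 weeks.
Z = (50 − 55) / 4.655 = -1.074
P(T ≤ 50) = Φ(-1.074) ≈ 0.141

0.141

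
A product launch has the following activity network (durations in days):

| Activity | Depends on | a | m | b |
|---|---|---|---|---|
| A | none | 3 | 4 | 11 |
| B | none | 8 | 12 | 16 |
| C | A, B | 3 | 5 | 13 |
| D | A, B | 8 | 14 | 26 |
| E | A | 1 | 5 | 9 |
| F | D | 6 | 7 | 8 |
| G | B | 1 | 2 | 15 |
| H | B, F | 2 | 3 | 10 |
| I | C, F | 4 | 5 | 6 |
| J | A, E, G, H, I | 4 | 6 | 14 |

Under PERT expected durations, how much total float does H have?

1 days

te_A = (3 + 4·4 + 11)/6 = 30/6 = 5
te_B = (8 + 4·12 + 16)/6 = 72/6 = 12
te_C = (3 + 4·5 + 13)/6 = 36/6 = 6
te_D = (8 + 4·14 + 26)/6 = 90/6 = 15
te_E = (1 + 4·5 + 9)/6 = 30/6 = 5
te_F = (6 + 4·7 + 8)/6 = 42/6 = 7
te_G = (1 + 4·2 + 15)/6 = 24/6 = 4
te_H = (2 + 4·3 + 10)/6 = 24/6 = 4
te_I = (4 + 4·5 + 6)/6 = 30/6 = 5
te_J = (4 + 4·6 + 14)/6 = 42/6 = 7

Forward pass:
ES_A = 0; EF_A = 5
ES_B = 0; EF_B = 12
ES_C = max(EF_A=5, EF_B=12) = 12; EF_C = 12+6 = 18
ES_D = max(EF_A=5, EF_B=12) = 12; EF_D = 12+15 = 27
ES_E = 5; EF_E = 5+5 = 10
ES_F = 27; EF_F = 27+7 = 34
ES_G = 12; EF_G = 12+4 = 16
ES_H = max(EF_B=12, EF_F=34) = 34; EF_H = 34+4 = 38
ES_I = max(EF_C=18, EF_F=34) = 34; EF_I = 34+5 = 39
ES_J = max(EF_A=5, EF_E=10, EF_G=16, EF_H=38, EF_I=39) = 39; EF_J = 39+7 = 46
Expected project duration μ = 46 days. Critical path: B → D → F → I → J.

Backward pass:
LF_J = 46; LS_J = 46−7 = 39
LF_I = LS_J = 39; LS_I = 39−5 = 34
LF_H = LS_J = 39; LS_H = 39−4 = 35
LF_G = LS_J = 39; LS_G = 39−4 = 35
LF_F = min(LS_H=35, LS_I=34) = 34; LS_F = 34−7 = 27
LF_E = LS_J = 39; LS_E = 39−5 = 34
LF_D = LS_F = 27; LS_D = 27−15 = 12
LF_C = LS_I = 34; LS_C = 34−6 = 28
LF_B = min(LS_C=28, LS_D=12, LS_G=35, LS_H=35) = 12; LS_B = 12−12 = 0
LF_A = min(LS_C=28, LS_D=12, LS_E=34, LS_J=39) = 12; LS_A = 12−5 = 7
Slack_H = LS_H − ES_H = 35 − 34 = 1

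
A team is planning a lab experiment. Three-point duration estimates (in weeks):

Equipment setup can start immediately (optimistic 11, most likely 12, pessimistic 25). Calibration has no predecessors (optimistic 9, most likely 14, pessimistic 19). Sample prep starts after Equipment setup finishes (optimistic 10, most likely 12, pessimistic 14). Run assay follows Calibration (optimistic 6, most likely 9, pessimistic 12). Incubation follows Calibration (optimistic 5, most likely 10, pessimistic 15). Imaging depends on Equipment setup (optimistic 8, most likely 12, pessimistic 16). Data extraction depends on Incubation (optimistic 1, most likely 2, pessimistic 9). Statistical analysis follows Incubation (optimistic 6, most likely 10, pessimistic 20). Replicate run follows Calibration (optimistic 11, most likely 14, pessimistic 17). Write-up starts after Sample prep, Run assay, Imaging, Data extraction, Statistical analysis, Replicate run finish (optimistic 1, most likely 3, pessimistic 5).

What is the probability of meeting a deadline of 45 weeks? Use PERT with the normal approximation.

0.981

te_Equipment setup = (11 + 4·12 + 25)/6 = 84/6 = 14; σ²_Equipment setup = ((25−11)/6)² = 5.444
te_Calibration = (9 + 4·14 + 19)/6 = 84/6 = 14; σ²_Calibration = ((19−9)/6)² = 2.778
te_Sample prep = (10 + 4·12 + 14)/6 = 72/6 = 12; σ²_Sample prep = ((14−10)/6)² = 0.444
te_Run assay = (6 + 4·9 + 12)/6 = 54/6 = 9; σ²_Run assay = ((12−6)/6)² = 1.000
te_Incubation = (5 + 4·10 + 15)/6 = 60/6 = 10; σ²_Incubation = ((15−5)/6)² = 2.778
te_Imaging = (8 + 4·12 + 16)/6 = 72/6 = 12; σ²_Imaging = ((16−8)/6)² = 1.778
te_Data extraction = (1 + 4·2 + 9)/6 = 18/6 = 3; σ²_Data extraction = ((9−1)/6)² = 1.778
te_Statistical analysis = (6 + 4·10 + 20)/6 = 66/6 = 11; σ²_Statistical analysis = ((20−6)/6)² = 5.444
te_Replicate run = (11 + 4·14 + 17)/6 = 84/6 = 14; σ²_Replicate run = ((17−11)/6)² = 1.000
te_Write-up = (1 + 4·3 + 5)/6 = 18/6 = 3; σ²_Write-up = ((5−1)/6)² = 0.444

Forward pass:
ES_Equipment setup = 0; EF_Equipment setup = 14
ES_Calibration = 0; EF_Calibration = 14
ES_Sample prep = 14; EF_Sample prep = 14+12 = 26
ES_Run assay = 14; EF_Run assay = 14+9 = 23
ES_Incubation = 14; EF_Incubation = 14+10 = 24
ES_Imaging = 14; EF_Imaging = 14+12 = 26
ES_Data extraction = 24; EF_Data extraction = 24+3 = 27
ES_Statistical analysis = 24; EF_Statistical analysis = 24+11 = 35
ES_Replicate run = 14; EF_Replicate run = 14+14 = 28
ES_Write-up = max(EF_Sample prep=26, EF_Run assay=23, EF_Imaging=26, EF_Data extraction=27, EF_Statistical analysis=35, EF_Replicate run=28) = 35; EF_Write-up = 35+3 = 38
Expected project duration μ = 38 weeks. Critical path: Calibration → Incubation → Statistical analysis → Write-up.

Variance along critical path = 2.778 + 2.778 + 5.444 + 0.444 = 11.444; σ = √11.444 = 3.383 weeks.
Z = (45 − 38) / 3.383 = 2.069
P(T ≤ 45) = Φ(2.069) ≈ 0.981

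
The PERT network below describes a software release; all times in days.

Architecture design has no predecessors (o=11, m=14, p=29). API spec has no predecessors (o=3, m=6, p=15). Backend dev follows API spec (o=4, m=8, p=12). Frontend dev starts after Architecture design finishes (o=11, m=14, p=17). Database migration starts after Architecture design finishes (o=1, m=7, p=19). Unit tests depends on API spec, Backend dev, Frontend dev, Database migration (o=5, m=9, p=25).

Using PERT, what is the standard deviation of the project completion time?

4.59 days

te_Architecture design = (11 + 4·14 + 29)/6 = 96/6 = 16; σ²_Architecture design = ((29−11)/6)² = 9.000
te_API spec = (3 + 4·6 + 15)/6 = 42/6 = 7; σ²_API spec = ((15−3)/6)² = 4.000
te_Backend dev = (4 + 4·8 + 12)/6 = 48/6 = 8; σ²_Backend dev = ((12−4)/6)² = 1.778
te_Frontend dev = (11 + 4·14 + 17)/6 = 84/6 = 14; σ²_Frontend dev = ((17−11)/6)² = 1.000
te_Database migration = (1 + 4·7 + 19)/6 = 48/6 = 8; σ²_Database migration = ((19−1)/6)² = 9.000
te_Unit tests = (5 + 4·9 + 25)/6 = 66/6 = 11; σ²_Unit tests = ((25−5)/6)² = 11.111

Forward pass:
ES_Architecture design = 0; EF_Architecture design = 16
ES_API spec = 0; EF_API spec = 7
ES_Backend dev = 7; EF_Backend dev = 7+8 = 15
ES_Frontend dev = 16; EF_Frontend dev = 16+14 = 30
ES_Database migration = 16; EF_Database migration = 16+8 = 24
ES_Unit tests = max(EF_API spec=7, EF_Backend dev=15, EF_Frontend dev=30, EF_Database migration=24) = 30; EF_Unit tests = 30+11 = 41
Expected project duration μ = 41 days. Critical path: Architecture design → Frontend dev → Unit tests.

Variance along critical path = 9.000 + 1.000 + 11.111 = 21.111
σ = √21.111 = 4.595 days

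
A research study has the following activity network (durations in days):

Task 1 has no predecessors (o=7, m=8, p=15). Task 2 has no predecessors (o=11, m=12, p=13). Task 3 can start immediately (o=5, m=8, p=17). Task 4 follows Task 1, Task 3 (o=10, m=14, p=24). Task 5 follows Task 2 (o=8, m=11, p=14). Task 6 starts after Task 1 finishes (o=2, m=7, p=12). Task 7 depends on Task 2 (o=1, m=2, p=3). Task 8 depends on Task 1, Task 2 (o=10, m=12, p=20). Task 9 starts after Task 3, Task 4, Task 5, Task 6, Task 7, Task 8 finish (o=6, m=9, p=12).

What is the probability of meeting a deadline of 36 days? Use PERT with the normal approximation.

0.845

te_Task 1 = (7 + 4·8 + 15)/6 = 54/6 = 9; σ²_Task 1 = ((15−7)/6)² = 1.778
te_Task 2 = (11 + 4·12 + 13)/6 = 72/6 = 12; σ²_Task 2 = ((13−11)/6)² = 0.111
te_Task 3 = (5 + 4·8 + 17)/6 = 54/6 = 9; σ²_Task 3 = ((17−5)/6)² = 4.000
te_Task 4 = (10 + 4·14 + 24)/6 = 90/6 = 15; σ²_Task 4 = ((24−10)/6)² = 5.444
te_Task 5 = (8 + 4·11 + 14)/6 = 66/6 = 11; σ²_Task 5 = ((14−8)/6)² = 1.000
te_Task 6 = (2 + 4·7 + 12)/6 = 42/6 = 7; σ²_Task 6 = ((12−2)/6)² = 2.778
te_Task 7 = (1 + 4·2 + 3)/6 = 12/6 = 2; σ²_Task 7 = ((3−1)/6)² = 0.111
te_Task 8 = (10 + 4·12 + 20)/6 = 78/6 = 13; σ²_Task 8 = ((20−10)/6)² = 2.778
te_Task 9 = (6 + 4·9 + 12)/6 = 54/6 = 9; σ²_Task 9 = ((12−6)/6)² = 1.000

Forward pass:
ES_Task 1 = 0; EF_Task 1 = 9
ES_Task 2 = 0; EF_Task 2 = 12
ES_Task 3 = 0; EF_Task 3 = 9
ES_Task 4 = max(EF_Task 1=9, EF_Task 3=9) = 9; EF_Task 4 = 9+15 = 24
ES_Task 5 = 12; EF_Task 5 = 12+11 = 23
ES_Task 6 = 9; EF_Task 6 = 9+7 = 16
ES_Task 7 = 12; EF_Task 7 = 12+2 = 14
ES_Task 8 = max(EF_Task 1=9, EF_Task 2=12) = 12; EF_Task 8 = 12+13 = 25
ES_Task 9 = max(EF_Task 3=9, EF_Task 4=24, EF_Task 5=23, EF_Task 6=16, EF_Task 7=14, EF_Task 8=25) = 25; EF_Task 9 = 25+9 = 34
Expected project duration μ = 34 days. Critical path: Task 2 → Task 8 → Task 9.

Variance along critical path = 0.111 + 2.778 + 1.000 = 3.889; σ = √3.889 = 1.972 days.
Z = (36 − 34) / 1.972 = 1.014
P(T ≤ 36) = Φ(1.014) ≈ 0.845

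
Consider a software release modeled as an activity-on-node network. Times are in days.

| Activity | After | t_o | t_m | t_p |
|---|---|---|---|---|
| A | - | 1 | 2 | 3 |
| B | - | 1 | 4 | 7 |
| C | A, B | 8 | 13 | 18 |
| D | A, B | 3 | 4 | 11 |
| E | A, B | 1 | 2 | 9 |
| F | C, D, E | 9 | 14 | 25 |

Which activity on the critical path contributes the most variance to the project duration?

te_A = (1 + 4·2 + 3)/6 = 12/6 = 2; σ²_A = ((3−1)/6)² = 0.111
te_B = (1 + 4·4 + 7)/6 = 24/6 = 4; σ²_B = ((7−1)/6)² = 1.000
te_C = (8 + 4·13 + 18)/6 = 78/6 = 13; σ²_C = ((18−8)/6)² = 2.778
te_D = (3 + 4·4 + 11)/6 = 30/6 = 5; σ²_D = ((11−3)/6)² = 1.778
te_E = (1 + 4·2 + 9)/6 = 18/6 = 3; σ²_E = ((9−1)/6)² = 1.778
te_F = (9 + 4·14 + 25)/6 = 90/6 = 15; σ²_F = ((25−9)/6)² = 7.111

Forward pass:
ES_A = 0; EF_A = 2
ES_B = 0; EF_B = 4
ES_C = max(EF_A=2, EF_B=4) = 4; EF_C = 4+13 = 17
ES_D = max(EF_A=2, EF_B=4) = 4; EF_D = 4+5 = 9
ES_E = max(EF_A=2, EF_B=4) = 4; EF_E = 4+3 = 7
ES_F = max(EF_C=17, EF_D=9, EF_E=7) = 17; EF_F = 17+15 = 32
Expected project duration μ = 32 days. Critical path: B → C → F.

Variances on critical path: σ²_B=1.000, σ²_C=2.778, σ²_F=7.111.
Largest is σ²_F = 7.111.

F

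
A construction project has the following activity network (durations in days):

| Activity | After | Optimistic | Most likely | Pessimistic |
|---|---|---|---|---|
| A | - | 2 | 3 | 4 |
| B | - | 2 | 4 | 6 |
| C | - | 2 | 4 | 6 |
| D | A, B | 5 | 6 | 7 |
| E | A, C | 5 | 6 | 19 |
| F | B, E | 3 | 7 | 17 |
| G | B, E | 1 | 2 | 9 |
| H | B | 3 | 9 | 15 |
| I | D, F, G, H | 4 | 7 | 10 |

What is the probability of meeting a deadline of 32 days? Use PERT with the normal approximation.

te_A = (2 + 4·3 + 4)/6 = 18/6 = 3; σ²_A = ((4−2)/6)² = 0.111
te_B = (2 + 4·4 + 6)/6 = 24/6 = 4; σ²_B = ((6−2)/6)² = 0.444
te_C = (2 + 4·4 + 6)/6 = 24/6 = 4; σ²_C = ((6−2)/6)² = 0.444
te_D = (5 + 4·6 + 7)/6 = 36/6 = 6; σ²_D = ((7−5)/6)² = 0.111
te_E = (5 + 4·6 + 19)/6 = 48/6 = 8; σ²_E = ((19−5)/6)² = 5.444
te_F = (3 + 4·7 + 17)/6 = 48/6 = 8; σ²_F = ((17−3)/6)² = 5.444
te_G = (1 + 4·2 + 9)/6 = 18/6 = 3; σ²_G = ((9−1)/6)² = 1.778
te_H = (3 + 4·9 + 15)/6 = 54/6 = 9; σ²_H = ((15−3)/6)² = 4.000
te_I = (4 + 4·7 + 10)/6 = 42/6 = 7; σ²_I = ((10−4)/6)² = 1.000

Forward pass:
ES_A = 0; EF_A = 3
ES_B = 0; EF_B = 4
ES_C = 0; EF_C = 4
ES_D = max(EF_A=3, EF_B=4) = 4; EF_D = 4+6 = 10
ES_E = max(EF_A=3, EF_C=4) = 4; EF_E = 4+8 = 12
ES_F = max(EF_B=4, EF_E=12) = 12; EF_F = 12+8 = 20
ES_G = max(EF_B=4, EF_E=12) = 12; EF_G = 12+3 = 15
ES_H = 4; EF_H = 4+9 = 13
ES_I = max(EF_D=10, EF_F=20, EF_G=15, EF_H=13) = 20; EF_I = 20+7 = 27
Expected project duration μ = 27 days. Critical path: C → E → F → I.

Variance along critical path = 0.444 + 5.444 + 5.444 + 1.000 = 12.333; σ = √12.333 = 3.512 days.
Z = (32 − 27) / 3.512 = 1.424
P(T ≤ 32) = Φ(1.424) ≈ 0.923

0.923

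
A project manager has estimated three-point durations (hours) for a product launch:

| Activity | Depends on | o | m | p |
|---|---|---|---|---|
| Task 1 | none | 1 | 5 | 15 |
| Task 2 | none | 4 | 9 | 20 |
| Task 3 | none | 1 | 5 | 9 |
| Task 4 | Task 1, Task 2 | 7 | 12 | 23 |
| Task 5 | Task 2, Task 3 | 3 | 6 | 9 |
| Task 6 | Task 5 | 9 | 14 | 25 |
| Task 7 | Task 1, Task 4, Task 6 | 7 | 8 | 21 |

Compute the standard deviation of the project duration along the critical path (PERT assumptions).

te_Task 1 = (1 + 4·5 + 15)/6 = 36/6 = 6; σ²_Task 1 = ((15−1)/6)² = 5.444
te_Task 2 = (4 + 4·9 + 20)/6 = 60/6 = 10; σ²_Task 2 = ((20−4)/6)² = 7.111
te_Task 3 = (1 + 4·5 + 9)/6 = 30/6 = 5; σ²_Task 3 = ((9−1)/6)² = 1.778
te_Task 4 = (7 + 4·12 + 23)/6 = 78/6 = 13; σ²_Task 4 = ((23−7)/6)² = 7.111
te_Task 5 = (3 + 4·6 + 9)/6 = 36/6 = 6; σ²_Task 5 = ((9−3)/6)² = 1.000
te_Task 6 = (9 + 4·14 + 25)/6 = 90/6 = 15; σ²_Task 6 = ((25−9)/6)² = 7.111
te_Task 7 = (7 + 4·8 + 21)/6 = 60/6 = 10; σ²_Task 7 = ((21−7)/6)² = 5.444

Forward pass:
ES_Task 1 = 0; EF_Task 1 = 6
ES_Task 2 = 0; EF_Task 2 = 10
ES_Task 3 = 0; EF_Task 3 = 5
ES_Task 4 = max(EF_Task 1=6, EF_Task 2=10) = 10; EF_Task 4 = 10+13 = 23
ES_Task 5 = max(EF_Task 2=10, EF_Task 3=5) = 10; EF_Task 5 = 10+6 = 16
ES_Task 6 = 16; EF_Task 6 = 16+15 = 31
ES_Task 7 = max(EF_Task 1=6, EF_Task 4=23, EF_Task 6=31) = 31; EF_Task 7 = 31+10 = 41
Expected project duration μ = 41 hours. Critical path: Task 2 → Task 5 → Task 6 → Task 7.

Variance along critical path = 7.111 + 1.000 + 7.111 + 5.444 = 20.667
σ = √20.667 = 4.546 hours

4.55 hours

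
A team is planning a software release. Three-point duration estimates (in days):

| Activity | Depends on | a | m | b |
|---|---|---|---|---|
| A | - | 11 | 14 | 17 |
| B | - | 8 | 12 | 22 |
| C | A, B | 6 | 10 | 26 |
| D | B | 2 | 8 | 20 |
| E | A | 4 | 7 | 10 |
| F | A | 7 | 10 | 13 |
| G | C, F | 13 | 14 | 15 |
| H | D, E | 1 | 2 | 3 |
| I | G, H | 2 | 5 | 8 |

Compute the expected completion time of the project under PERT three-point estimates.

te_A = (11 + 4·14 + 17)/6 = 84/6 = 14
te_B = (8 + 4·12 + 22)/6 = 78/6 = 13
te_C = (6 + 4·10 + 26)/6 = 72/6 = 12
te_D = (2 + 4·8 + 20)/6 = 54/6 = 9
te_E = (4 + 4·7 + 10)/6 = 42/6 = 7
te_F = (7 + 4·10 + 13)/6 = 60/6 = 10
te_G = (13 + 4·14 + 15)/6 = 84/6 = 14
te_H = (1 + 4·2 + 3)/6 = 12/6 = 2
te_I = (2 + 4·5 + 8)/6 = 30/6 = 5

Forward pass:
ES_A = 0; EF_A = 14
ES_B = 0; EF_B = 13
ES_C = max(EF_A=14, EF_B=13) = 14; EF_C = 14+12 = 26
ES_D = 13; EF_D = 13+9 = 22
ES_E = 14; EF_E = 14+7 = 21
ES_F = 14; EF_F = 14+10 = 24
ES_G = max(EF_C=26, EF_F=24) = 26; EF_G = 26+14 = 40
ES_H = max(EF_D=22, EF_E=21) = 22; EF_H = 22+2 = 24
ES_I = max(EF_G=40, EF_H=24) = 40; EF_I = 40+5 = 45
Expected project duration μ = 45 days. Critical path: A → C → G → I.

45 days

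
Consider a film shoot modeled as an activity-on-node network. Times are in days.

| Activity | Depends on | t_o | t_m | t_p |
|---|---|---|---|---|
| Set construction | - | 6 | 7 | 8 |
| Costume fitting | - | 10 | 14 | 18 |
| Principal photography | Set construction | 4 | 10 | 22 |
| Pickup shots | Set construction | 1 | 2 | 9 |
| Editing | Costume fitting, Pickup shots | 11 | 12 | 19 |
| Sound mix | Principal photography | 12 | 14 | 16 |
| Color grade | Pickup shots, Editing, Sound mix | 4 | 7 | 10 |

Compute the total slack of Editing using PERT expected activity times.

te_Set construction = (6 + 4·7 + 8)/6 = 42/6 = 7
te_Costume fitting = (10 + 4·14 + 18)/6 = 84/6 = 14
te_Principal photography = (4 + 4·10 + 22)/6 = 66/6 = 11
te_Pickup shots = (1 + 4·2 + 9)/6 = 18/6 = 3
te_Editing = (11 + 4·12 + 19)/6 = 78/6 = 13
te_Sound mix = (12 + 4·14 + 16)/6 = 84/6 = 14
te_Color grade = (4 + 4·7 + 10)/6 = 42/6 = 7

Forward pass:
ES_Set construction = 0; EF_Set construction = 7
ES_Costume fitting = 0; EF_Costume fitting = 14
ES_Principal photography = 7; EF_Principal photography = 7+11 = 18
ES_Pickup shots = 7; EF_Pickup shots = 7+3 = 10
ES_Editing = max(EF_Costume fitting=14, EF_Pickup shots=10) = 14; EF_Editing = 14+13 = 27
ES_Sound mix = 18; EF_Sound mix = 18+14 = 32
ES_Color grade = max(EF_Pickup shots=10, EF_Editing=27, EF_Sound mix=32) = 32; EF_Color grade = 32+7 = 39
Expected project duration μ = 39 days. Critical path: Set construction → Principal photography → Sound mix → Color grade.

Backward pass:
LF_Color grade = 39; LS_Color grade = 39−7 = 32
LF_Sound mix = LS_Color grade = 32; LS_Sound mix = 32−14 = 18
LF_Editing = LS_Color grade = 32; LS_Editing = 32−13 = 19
LF_Pickup shots = min(LS_Editing=19, LS_Color grade=32) = 19; LS_Pickup shots = 19−3 = 16
LF_Principal photography = LS_Sound mix = 18; LS_Principal photography = 18−11 = 7
LF_Costume fitting = LS_Editing = 19; LS_Costume fitting = 19−14 = 5
LF_Set construction = min(LS_Principal photography=7, LS_Pickup shots=16) = 7; LS_Set construction = 7−7 = 0
Slack_Editing = LS_Editing − ES_Editing = 19 − 14 = 5

5 days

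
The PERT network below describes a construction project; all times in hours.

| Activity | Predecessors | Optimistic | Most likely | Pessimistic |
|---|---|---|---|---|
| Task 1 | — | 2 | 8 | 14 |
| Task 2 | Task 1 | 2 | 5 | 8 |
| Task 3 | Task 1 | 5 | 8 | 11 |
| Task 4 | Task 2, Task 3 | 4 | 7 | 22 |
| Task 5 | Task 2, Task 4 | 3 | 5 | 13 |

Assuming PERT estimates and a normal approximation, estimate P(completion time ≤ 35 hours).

0.836

te_Task 1 = (2 + 4·8 + 14)/6 = 48/6 = 8; σ²_Task 1 = ((14−2)/6)² = 4.000
te_Task 2 = (2 + 4·5 + 8)/6 = 30/6 = 5; σ²_Task 2 = ((8−2)/6)² = 1.000
te_Task 3 = (5 + 4·8 + 11)/6 = 48/6 = 8; σ²_Task 3 = ((11−5)/6)² = 1.000
te_Task 4 = (4 + 4·7 + 22)/6 = 54/6 = 9; σ²_Task 4 = ((22−4)/6)² = 9.000
te_Task 5 = (3 + 4·5 + 13)/6 = 36/6 = 6; σ²_Task 5 = ((13−3)/6)² = 2.778

Forward pass:
ES_Task 1 = 0; EF_Task 1 = 8
ES_Task 2 = 8; EF_Task 2 = 8+5 = 13
ES_Task 3 = 8; EF_Task 3 = 8+8 = 16
ES_Task 4 = max(EF_Task 2=13, EF_Task 3=16) = 16; EF_Task 4 = 16+9 = 25
ES_Task 5 = max(EF_Task 2=13, EF_Task 4=25) = 25; EF_Task 5 = 25+6 = 31
Expected project duration μ = 31 hours. Critical path: Task 1 → Task 3 → Task 4 → Task 5.

Variance along critical path = 4.000 + 1.000 + 9.000 + 2.778 = 16.778; σ = √16.778 = 4.096 hours.
Z = (35 − 31) / 4.096 = 0.977
P(T ≤ 35) = Φ(0.977) ≈ 0.836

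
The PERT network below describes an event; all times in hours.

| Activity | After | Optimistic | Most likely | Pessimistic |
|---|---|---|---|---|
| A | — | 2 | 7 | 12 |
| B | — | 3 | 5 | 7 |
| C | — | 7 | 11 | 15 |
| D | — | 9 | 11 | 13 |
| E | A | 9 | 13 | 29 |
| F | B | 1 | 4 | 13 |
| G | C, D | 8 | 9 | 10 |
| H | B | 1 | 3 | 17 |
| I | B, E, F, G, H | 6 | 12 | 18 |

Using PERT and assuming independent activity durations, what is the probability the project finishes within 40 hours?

0.922

te_A = (2 + 4·7 + 12)/6 = 42/6 = 7; σ²_A = ((12−2)/6)² = 2.778
te_B = (3 + 4·5 + 7)/6 = 30/6 = 5; σ²_B = ((7−3)/6)² = 0.444
te_C = (7 + 4·11 + 15)/6 = 66/6 = 11; σ²_C = ((15−7)/6)² = 1.778
te_D = (9 + 4·11 + 13)/6 = 66/6 = 11; σ²_D = ((13−9)/6)² = 0.444
te_E = (9 + 4·13 + 29)/6 = 90/6 = 15; σ²_E = ((29−9)/6)² = 11.111
te_F = (1 + 4·4 + 13)/6 = 30/6 = 5; σ²_F = ((13−1)/6)² = 4.000
te_G = (8 + 4·9 + 10)/6 = 54/6 = 9; σ²_G = ((10−8)/6)² = 0.111
te_H = (1 + 4·3 + 17)/6 = 30/6 = 5; σ²_H = ((17−1)/6)² = 7.111
te_I = (6 + 4·12 + 18)/6 = 72/6 = 12; σ²_I = ((18−6)/6)² = 4.000

Forward pass:
ES_A = 0; EF_A = 7
ES_B = 0; EF_B = 5
ES_C = 0; EF_C = 11
ES_D = 0; EF_D = 11
ES_E = 7; EF_E = 7+15 = 22
ES_F = 5; EF_F = 5+5 = 10
ES_G = max(EF_C=11, EF_D=11) = 11; EF_G = 11+9 = 20
ES_H = 5; EF_H = 5+5 = 10
ES_I = max(EF_B=5, EF_E=22, EF_F=10, EF_G=20, EF_H=10) = 22; EF_I = 22+12 = 34
Expected project duration μ = 34 hours. Critical path: A → E → I.

Variance along critical path = 2.778 + 11.111 + 4.000 = 17.889; σ = √17.889 = 4.230 hours.
Z = (40 − 34) / 4.230 = 1.419
P(T ≤ 40) = Φ(1.419) ≈ 0.922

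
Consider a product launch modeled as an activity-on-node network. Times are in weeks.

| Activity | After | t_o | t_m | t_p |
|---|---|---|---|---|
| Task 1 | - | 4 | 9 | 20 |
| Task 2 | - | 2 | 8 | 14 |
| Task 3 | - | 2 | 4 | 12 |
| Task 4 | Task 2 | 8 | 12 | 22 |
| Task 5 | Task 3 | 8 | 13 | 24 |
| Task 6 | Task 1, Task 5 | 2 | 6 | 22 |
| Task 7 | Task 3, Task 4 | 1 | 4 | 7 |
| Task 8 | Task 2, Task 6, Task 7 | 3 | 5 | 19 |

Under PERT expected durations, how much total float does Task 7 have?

te_Task 1 = (4 + 4·9 + 20)/6 = 60/6 = 10
te_Task 2 = (2 + 4·8 + 14)/6 = 48/6 = 8
te_Task 3 = (2 + 4·4 + 12)/6 = 30/6 = 5
te_Task 4 = (8 + 4·12 + 22)/6 = 78/6 = 13
te_Task 5 = (8 + 4·13 + 24)/6 = 84/6 = 14
te_Task 6 = (2 + 4·6 + 22)/6 = 48/6 = 8
te_Task 7 = (1 + 4·4 + 7)/6 = 24/6 = 4
te_Task 8 = (3 + 4·5 + 19)/6 = 42/6 = 7

Forward pass:
ES_Task 1 = 0; EF_Task 1 = 10
ES_Task 2 = 0; EF_Task 2 = 8
ES_Task 3 = 0; EF_Task 3 = 5
ES_Task 4 = 8; EF_Task 4 = 8+13 = 21
ES_Task 5 = 5; EF_Task 5 = 5+14 = 19
ES_Task 6 = max(EF_Task 1=10, EF_Task 5=19) = 19; EF_Task 6 = 19+8 = 27
ES_Task 7 = max(EF_Task 3=5, EF_Task 4=21) = 21; EF_Task 7 = 21+4 = 25
ES_Task 8 = max(EF_Task 2=8, EF_Task 6=27, EF_Task 7=25) = 27; EF_Task 8 = 27+7 = 34
Expected project duration μ = 34 weeks. Critical path: Task 3 → Task 5 → Task 6 → Task 8.

Backward pass:
LF_Task 8 = 34; LS_Task 8 = 34−7 = 27
LF_Task 7 = LS_Task 8 = 27; LS_Task 7 = 27−4 = 23
LF_Task 6 = LS_Task 8 = 27; LS_Task 6 = 27−8 = 19
LF_Task 5 = LS_Task 6 = 19; LS_Task 5 = 19−14 = 5
LF_Task 4 = LS_Task 7 = 23; LS_Task 4 = 23−13 = 10
LF_Task 3 = min(LS_Task 5=5, LS_Task 7=23) = 5; LS_Task 3 = 5−5 = 0
LF_Task 2 = min(LS_Task 4=10, LS_Task 8=27) = 10; LS_Task 2 = 10−8 = 2
LF_Task 1 = LS_Task 6 = 19; LS_Task 1 = 19−10 = 9
Slack_Task 7 = LS_Task 7 − ES_Task 7 = 23 − 21 = 2

2 weeks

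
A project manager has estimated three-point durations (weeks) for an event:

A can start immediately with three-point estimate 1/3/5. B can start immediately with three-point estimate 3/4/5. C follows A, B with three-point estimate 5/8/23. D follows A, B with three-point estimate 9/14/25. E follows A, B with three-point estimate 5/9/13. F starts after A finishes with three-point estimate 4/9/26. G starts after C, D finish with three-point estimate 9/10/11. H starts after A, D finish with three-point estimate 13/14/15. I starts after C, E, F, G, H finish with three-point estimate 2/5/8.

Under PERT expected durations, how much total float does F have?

te_A = (1 + 4·3 + 5)/6 = 18/6 = 3
te_B = (3 + 4·4 + 5)/6 = 24/6 = 4
te_C = (5 + 4·8 + 23)/6 = 60/6 = 10
te_D = (9 + 4·14 + 25)/6 = 90/6 = 15
te_E = (5 + 4·9 + 13)/6 = 54/6 = 9
te_F = (4 + 4·9 + 26)/6 = 66/6 = 11
te_G = (9 + 4·10 + 11)/6 = 60/6 = 10
te_H = (13 + 4·14 + 15)/6 = 84/6 = 14
te_I = (2 + 4·5 + 8)/6 = 30/6 = 5

Forward pass:
ES_A = 0; EF_A = 3
ES_B = 0; EF_B = 4
ES_C = max(EF_A=3, EF_B=4) = 4; EF_C = 4+10 = 14
ES_D = max(EF_A=3, EF_B=4) = 4; EF_D = 4+15 = 19
ES_E = max(EF_A=3, EF_B=4) = 4; EF_E = 4+9 = 13
ES_F = 3; EF_F = 3+11 = 14
ES_G = max(EF_C=14, EF_D=19) = 19; EF_G = 19+10 = 29
ES_H = max(EF_A=3, EF_D=19) = 19; EF_H = 19+14 = 33
ES_I = max(EF_C=14, EF_E=13, EF_F=14, EF_G=29, EF_H=33) = 33; EF_I = 33+5 = 38
Expected project duration μ = 38 weeks. Critical path: B → D → H → I.

Backward pass:
LF_I = 38; LS_I = 38−5 = 33
LF_H = LS_I = 33; LS_H = 33−14 = 19
LF_G = LS_I = 33; LS_G = 33−10 = 23
LF_F = LS_I = 33; LS_F = 33−11 = 22
LF_E = LS_I = 33; LS_E = 33−9 = 24
LF_D = min(LS_G=23, LS_H=19) = 19; LS_D = 19−15 = 4
LF_C = min(LS_G=23, LS_I=33) = 23; LS_C = 23−10 = 13
LF_B = min(LS_C=13, LS_D=4, LS_E=24) = 4; LS_B = 4−4 = 0
LF_A = min(LS_C=13, LS_D=4, LS_E=24, LS_F=22, LS_H=19) = 4; LS_A = 4−3 = 1
Slack_F = LS_F − ES_F = 22 − 3 = 19

19 weeks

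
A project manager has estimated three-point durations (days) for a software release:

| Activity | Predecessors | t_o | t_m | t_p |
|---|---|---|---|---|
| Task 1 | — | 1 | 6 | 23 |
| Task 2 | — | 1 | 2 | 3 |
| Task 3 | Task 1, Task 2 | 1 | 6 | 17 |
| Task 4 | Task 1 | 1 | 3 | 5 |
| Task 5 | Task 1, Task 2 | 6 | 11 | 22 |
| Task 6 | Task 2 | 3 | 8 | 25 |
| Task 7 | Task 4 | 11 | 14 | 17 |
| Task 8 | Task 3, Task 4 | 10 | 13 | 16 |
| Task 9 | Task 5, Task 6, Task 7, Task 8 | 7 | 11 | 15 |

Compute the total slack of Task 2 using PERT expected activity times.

te_Task 1 = (1 + 4·6 + 23)/6 = 48/6 = 8
te_Task 2 = (1 + 4·2 + 3)/6 = 12/6 = 2
te_Task 3 = (1 + 4·6 + 17)/6 = 42/6 = 7
te_Task 4 = (1 + 4·3 + 5)/6 = 18/6 = 3
te_Task 5 = (6 + 4·11 + 22)/6 = 72/6 = 12
te_Task 6 = (3 + 4·8 + 25)/6 = 60/6 = 10
te_Task 7 = (11 + 4·14 + 17)/6 = 84/6 = 14
te_Task 8 = (10 + 4·13 + 16)/6 = 78/6 = 13
te_Task 9 = (7 + 4·11 + 15)/6 = 66/6 = 11

Forward pass:
ES_Task 1 = 0; EF_Task 1 = 8
ES_Task 2 = 0; EF_Task 2 = 2
ES_Task 3 = max(EF_Task 1=8, EF_Task 2=2) = 8; EF_Task 3 = 8+7 = 15
ES_Task 4 = 8; EF_Task 4 = 8+3 = 11
ES_Task 5 = max(EF_Task 1=8, EF_Task 2=2) = 8; EF_Task 5 = 8+12 = 20
ES_Task 6 = 2; EF_Task 6 = 2+10 = 12
ES_Task 7 = 11; EF_Task 7 = 11+14 = 25
ES_Task 8 = max(EF_Task 3=15, EF_Task 4=11) = 15; EF_Task 8 = 15+13 = 28
ES_Task 9 = max(EF_Task 5=20, EF_Task 6=12, EF_Task 7=25, EF_Task 8=28) = 28; EF_Task 9 = 28+11 = 39
Expected project duration μ = 39 days. Critical path: Task 1 → Task 3 → Task 8 → Task 9.

Backward pass:
LF_Task 9 = 39; LS_Task 9 = 39−11 = 28
LF_Task 8 = LS_Task 9 = 28; LS_Task 8 = 28−13 = 15
LF_Task 7 = LS_Task 9 = 28; LS_Task 7 = 28−14 = 14
LF_Task 6 = LS_Task 9 = 28; LS_Task 6 = 28−10 = 18
LF_Task 5 = LS_Task 9 = 28; LS_Task 5 = 28−12 = 16
LF_Task 4 = min(LS_Task 7=14, LS_Task 8=15) = 14; LS_Task 4 = 14−3 = 11
LF_Task 3 = LS_Task 8 = 15; LS_Task 3 = 15−7 = 8
LF_Task 2 = min(LS_Task 3=8, LS_Task 5=16, LS_Task 6=18) = 8; LS_Task 2 = 8−2 = 6
LF_Task 1 = min(LS_Task 3=8, LS_Task 4=11, LS_Task 5=16) = 8; LS_Task 1 = 8−8 = 0
Slack_Task 2 = LS_Task 2 − ES_Task 2 = 6 − 0 = 6

6 days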